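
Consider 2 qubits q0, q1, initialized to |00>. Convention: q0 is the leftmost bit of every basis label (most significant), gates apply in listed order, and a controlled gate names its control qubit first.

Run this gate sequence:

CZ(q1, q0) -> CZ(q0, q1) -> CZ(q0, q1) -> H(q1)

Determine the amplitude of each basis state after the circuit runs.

The resulting statevector has amplitude sqrt(2)/2 on |00>, sqrt(2)/2 on |01>, 0 on |10>, 0 on |11>. Key observation: gates 2-3 undo each other exactly, leaving only the rest of the circuit to track.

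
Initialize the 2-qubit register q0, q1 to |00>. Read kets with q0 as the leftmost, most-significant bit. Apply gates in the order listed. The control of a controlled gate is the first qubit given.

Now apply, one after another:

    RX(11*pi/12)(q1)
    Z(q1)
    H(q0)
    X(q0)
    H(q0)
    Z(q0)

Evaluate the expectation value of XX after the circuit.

In the final state, XX has expectation 0. Key observation: steps 3-6 multiply out to the identity, so the circuit reduces to the remaining gates.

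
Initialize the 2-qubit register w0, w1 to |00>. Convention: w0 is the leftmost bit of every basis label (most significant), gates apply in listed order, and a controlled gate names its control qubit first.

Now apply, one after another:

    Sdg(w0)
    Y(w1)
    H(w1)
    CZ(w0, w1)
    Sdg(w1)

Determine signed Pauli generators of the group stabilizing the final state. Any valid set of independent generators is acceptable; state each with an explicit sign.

One valid set of independent stabilizer generators is +IY, +ZI (any independent generating set of the same group is equally correct).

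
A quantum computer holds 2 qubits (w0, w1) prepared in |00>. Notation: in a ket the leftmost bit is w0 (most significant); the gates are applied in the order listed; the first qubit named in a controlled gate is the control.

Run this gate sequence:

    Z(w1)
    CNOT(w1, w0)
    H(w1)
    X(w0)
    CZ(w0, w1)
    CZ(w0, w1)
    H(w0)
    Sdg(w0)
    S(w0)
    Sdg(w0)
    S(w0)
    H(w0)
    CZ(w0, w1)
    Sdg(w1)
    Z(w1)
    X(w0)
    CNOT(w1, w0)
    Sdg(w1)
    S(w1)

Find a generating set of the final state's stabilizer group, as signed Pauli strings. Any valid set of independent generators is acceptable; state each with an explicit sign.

One valid set of independent stabilizer generators is -XY, +ZZ (any independent generating set of the same group is equally correct). Key observation: gates 6-13 undo each other exactly, leaving only the rest of the circuit to track.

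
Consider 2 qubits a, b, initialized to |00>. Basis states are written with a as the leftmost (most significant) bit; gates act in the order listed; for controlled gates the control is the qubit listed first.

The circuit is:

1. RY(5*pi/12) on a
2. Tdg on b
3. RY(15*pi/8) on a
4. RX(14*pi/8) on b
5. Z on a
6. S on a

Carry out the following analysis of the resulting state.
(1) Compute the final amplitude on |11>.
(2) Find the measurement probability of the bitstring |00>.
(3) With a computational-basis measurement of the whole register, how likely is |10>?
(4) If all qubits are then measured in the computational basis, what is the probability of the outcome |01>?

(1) |11> carries amplitude -cos(pi/16)/4 - sqrt(3)*sin(pi/16)/4 - sqrt(1/2 - sqrt(2)/4)*sqrt(sqrt(2)/4 + 1/2)*sin(pi/16)/2 + sqrt(6)*sin(pi/16)/8 + sqrt(2)*cos(pi/16)/8 + sqrt(3)*sqrt(1/2 - sqrt(2)/4)*sqrt(sqrt(2)/4 + 1/2)*cos(pi/16)/2 in the final state.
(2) The probability of measuring |00> is -sqrt(3)*sqrt(1/2 - sqrt(2)/4)*sqrt(sqrt(2)/4 + 1/2)*sin(pi/16)**2/4 - sqrt(6)*sqrt(1/2 - sqrt(2)/4)*sqrt(sqrt(2)/4 + 1/2)*sin(pi/16)**2/8 + 3*sqrt(2)*sin(pi/16)**2/16 + 5*sin(pi/16)**2/16 + sqrt(2)*sqrt(1/2 - sqrt(2)/4)*sqrt(sqrt(2)/4 + 1/2)*sin(pi/16)*cos(pi/16)/4 + sqrt(1/2 - sqrt(2)/4)*sqrt(sqrt(2)/4 + 1/2)*sin(pi/16)*cos(pi/16)/2 + sqrt(3)*sin(pi/16)*cos(pi/16)/8 + sqrt(6)*sin(pi/16)*cos(pi/16)/8 + sqrt(2)*cos(pi/16)**2/16 + sqrt(6)*sqrt(1/2 - sqrt(2)/4)*sqrt(sqrt(2)/4 + 1/2)*cos(pi/16)**2/8 + sqrt(3)*sqrt(1/2 - sqrt(2)/4)*sqrt(sqrt(2)/4 + 1/2)*cos(pi/16)**2/4 + 3*cos(pi/16)**2/16.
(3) The probability of measuring |10> is -sqrt(3)*sqrt(1/2 - sqrt(2)/4)*sqrt(sqrt(2)/4 + 1/2)*cos(pi/16)**2/4 - sqrt(6)*sqrt(1/2 - sqrt(2)/4)*sqrt(sqrt(2)/4 + 1/2)*cos(pi/16)**2/8 - sqrt(6)*sin(pi/16)*cos(pi/16)/8 - sqrt(3)*sin(pi/16)*cos(pi/16)/8 - sqrt(1/2 - sqrt(2)/4)*sqrt(sqrt(2)/4 + 1/2)*sin(pi/16)*cos(pi/16)/2 - sqrt(2)*sqrt(1/2 - sqrt(2)/4)*sqrt(sqrt(2)/4 + 1/2)*sin(pi/16)*cos(pi/16)/4 + sqrt(2)*sin(pi/16)**2/16 + sqrt(6)*sqrt(1/2 - sqrt(2)/4)*sqrt(sqrt(2)/4 + 1/2)*sin(pi/16)**2/8 + sqrt(3)*sqrt(1/2 - sqrt(2)/4)*sqrt(sqrt(2)/4 + 1/2)*sin(pi/16)**2/4 + 3*sin(pi/16)**2/16 + 3*sqrt(2)*cos(pi/16)**2/16 + 5*cos(pi/16)**2/16.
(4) A full measurement returns |01> with probability -3*sqrt(2)*cos(pi/16)**2/16 - sqrt(6)*sqrt(1/2 - sqrt(2)/4)*sqrt(sqrt(2)/4 + 1/2)*cos(pi/16)**2/8 - sqrt(3)*sin(pi/16)*cos(pi/16)/8 - sqrt(2)*sqrt(1/2 - sqrt(2)/4)*sqrt(sqrt(2)/4 + 1/2)*sin(pi/16)*cos(pi/16)/4 - sqrt(3)*sqrt(1/2 - sqrt(2)/4)*sqrt(sqrt(2)/4 + 1/2)*sin(pi/16)**2/4 - sqrt(2)*sin(pi/16)**2/16 + sqrt(6)*sqrt(1/2 - sqrt(2)/4)*sqrt(sqrt(2)/4 + 1/2)*sin(pi/16)**2/8 + 3*sin(pi/16)**2/16 + sqrt(1/2 - sqrt(2)/4)*sqrt(sqrt(2)/4 + 1/2)*sin(pi/16)*cos(pi/16)/2 + sqrt(6)*sin(pi/16)*cos(pi/16)/8 + sqrt(3)*sqrt(1/2 - sqrt(2)/4)*sqrt(sqrt(2)/4 + 1/2)*cos(pi/16)**2/4 + 5*cos(pi/16)**2/16.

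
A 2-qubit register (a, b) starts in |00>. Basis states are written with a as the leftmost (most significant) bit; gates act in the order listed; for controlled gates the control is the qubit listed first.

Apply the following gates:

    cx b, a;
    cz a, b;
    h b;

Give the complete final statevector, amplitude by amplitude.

The resulting statevector has amplitude sqrt(2)/2 on |00>, sqrt(2)/2 on |01>, 0 on |10>, 0 on |11>.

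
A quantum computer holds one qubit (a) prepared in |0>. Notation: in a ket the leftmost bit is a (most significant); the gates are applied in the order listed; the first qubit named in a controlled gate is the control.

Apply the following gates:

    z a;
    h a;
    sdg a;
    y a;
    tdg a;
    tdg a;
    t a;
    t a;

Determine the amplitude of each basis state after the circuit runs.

The final amplitudes are -sqrt(2)/2 on |0>, sqrt(2)*I/2 on |1>.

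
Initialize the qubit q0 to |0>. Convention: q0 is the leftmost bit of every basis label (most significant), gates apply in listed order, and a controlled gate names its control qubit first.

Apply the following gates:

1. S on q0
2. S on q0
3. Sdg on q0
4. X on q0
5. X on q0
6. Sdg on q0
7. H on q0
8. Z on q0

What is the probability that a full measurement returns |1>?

A full measurement returns |1> with probability 1/2. Key observation: steps 4-5 multiply out to the identity, so the circuit reduces to the remaining gates.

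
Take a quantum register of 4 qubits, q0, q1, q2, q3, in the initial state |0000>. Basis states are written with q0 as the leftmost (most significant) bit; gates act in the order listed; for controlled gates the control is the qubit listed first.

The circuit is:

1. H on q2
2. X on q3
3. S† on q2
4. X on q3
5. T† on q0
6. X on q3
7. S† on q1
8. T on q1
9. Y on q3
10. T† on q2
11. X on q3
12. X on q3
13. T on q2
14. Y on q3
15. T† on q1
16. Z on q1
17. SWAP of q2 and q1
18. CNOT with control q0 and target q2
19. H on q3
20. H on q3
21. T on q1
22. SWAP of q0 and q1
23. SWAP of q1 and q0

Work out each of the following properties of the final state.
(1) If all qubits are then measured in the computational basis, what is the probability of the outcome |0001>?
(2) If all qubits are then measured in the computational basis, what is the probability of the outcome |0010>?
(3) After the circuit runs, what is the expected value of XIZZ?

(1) A full measurement returns |0001> with probability 1/2. Key observation: steps 8-15 multiply out to the identity, so the circuit reduces to the remaining gates.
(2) Outcome |0010> occurs with probability 0.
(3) The expectation value of XIZZ is 0.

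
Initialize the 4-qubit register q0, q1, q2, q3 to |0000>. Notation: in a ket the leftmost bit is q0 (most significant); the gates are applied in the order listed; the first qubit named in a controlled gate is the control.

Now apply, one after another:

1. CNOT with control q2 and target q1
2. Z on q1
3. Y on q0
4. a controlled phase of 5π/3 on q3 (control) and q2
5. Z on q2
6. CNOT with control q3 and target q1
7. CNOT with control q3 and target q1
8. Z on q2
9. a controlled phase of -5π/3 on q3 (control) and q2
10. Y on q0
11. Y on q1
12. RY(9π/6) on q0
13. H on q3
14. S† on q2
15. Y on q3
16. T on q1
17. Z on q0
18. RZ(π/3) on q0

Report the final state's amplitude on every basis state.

The final amplitudes are -exp(I*pi/12)/2 on |0100>, exp(I*pi/12)/2 on |0101>, -exp(5*I*pi/12)/2 on |1100>, exp(5*I*pi/12)/2 on |1101>, and 0 on every other basis state. Key observation: steps 3-10 multiply out to the identity, so the circuit reduces to the remaining gates.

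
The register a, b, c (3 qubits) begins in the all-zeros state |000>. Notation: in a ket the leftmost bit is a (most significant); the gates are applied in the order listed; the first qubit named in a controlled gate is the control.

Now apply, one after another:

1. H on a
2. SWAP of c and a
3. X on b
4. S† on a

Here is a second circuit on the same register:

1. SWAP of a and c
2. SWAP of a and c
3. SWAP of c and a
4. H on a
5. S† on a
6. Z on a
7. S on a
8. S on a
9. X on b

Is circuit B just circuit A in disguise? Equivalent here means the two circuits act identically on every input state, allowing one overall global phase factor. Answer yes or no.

No, they are not equivalent — no single phase factor reconciles the two unitaries.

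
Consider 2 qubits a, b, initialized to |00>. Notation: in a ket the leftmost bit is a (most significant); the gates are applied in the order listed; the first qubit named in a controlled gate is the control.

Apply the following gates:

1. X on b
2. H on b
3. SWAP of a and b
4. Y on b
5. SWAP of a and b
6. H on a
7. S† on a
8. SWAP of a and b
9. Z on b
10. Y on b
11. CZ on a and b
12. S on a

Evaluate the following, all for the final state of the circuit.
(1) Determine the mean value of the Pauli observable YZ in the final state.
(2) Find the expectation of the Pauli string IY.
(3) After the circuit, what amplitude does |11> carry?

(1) The expectation value of YZ is -1.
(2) The observable IY averages to 0.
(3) |11> carries amplitude -I/2 in the final state.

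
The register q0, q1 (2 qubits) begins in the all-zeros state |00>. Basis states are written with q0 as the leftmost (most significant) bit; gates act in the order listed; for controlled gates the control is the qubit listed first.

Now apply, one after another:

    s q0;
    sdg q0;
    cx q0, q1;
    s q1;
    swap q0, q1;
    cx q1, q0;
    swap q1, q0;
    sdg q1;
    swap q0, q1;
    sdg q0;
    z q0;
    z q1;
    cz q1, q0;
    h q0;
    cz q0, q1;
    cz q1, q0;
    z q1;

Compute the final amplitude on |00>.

|00> carries amplitude sqrt(2)/2 in the final state.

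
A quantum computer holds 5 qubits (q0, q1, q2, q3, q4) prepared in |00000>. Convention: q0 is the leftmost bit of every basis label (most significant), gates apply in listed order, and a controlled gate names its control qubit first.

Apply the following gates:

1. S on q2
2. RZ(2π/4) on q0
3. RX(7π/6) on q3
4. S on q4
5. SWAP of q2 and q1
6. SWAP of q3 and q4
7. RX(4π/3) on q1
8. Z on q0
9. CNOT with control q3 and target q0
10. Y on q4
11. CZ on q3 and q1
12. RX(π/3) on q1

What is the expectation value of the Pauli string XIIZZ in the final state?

In the final state, XIIZZ has expectation 0.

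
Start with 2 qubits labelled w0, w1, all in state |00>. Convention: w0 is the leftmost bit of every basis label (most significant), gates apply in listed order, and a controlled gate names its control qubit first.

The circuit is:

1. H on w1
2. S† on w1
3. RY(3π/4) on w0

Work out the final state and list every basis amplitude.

The final amplitudes are sqrt(4 - 2*sqrt(2))/4 on |00>, -I*sqrt(4 - 2*sqrt(2))/4 on |01>, sqrt(2*sqrt(2) + 4)/4 on |10>, -I*sqrt(2*sqrt(2) + 4)/4 on |11>.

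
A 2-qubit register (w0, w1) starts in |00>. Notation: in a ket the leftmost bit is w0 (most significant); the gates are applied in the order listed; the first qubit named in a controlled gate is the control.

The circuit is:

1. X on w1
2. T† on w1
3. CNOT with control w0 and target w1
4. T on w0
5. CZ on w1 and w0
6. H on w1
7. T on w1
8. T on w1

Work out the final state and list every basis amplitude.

The resulting statevector has amplitude -sqrt(2)*exp(3*I*pi/4)/2 on |00>, -sqrt(2)*exp(I*pi/4)/2 on |01>, 0 on |10>, 0 on |11>.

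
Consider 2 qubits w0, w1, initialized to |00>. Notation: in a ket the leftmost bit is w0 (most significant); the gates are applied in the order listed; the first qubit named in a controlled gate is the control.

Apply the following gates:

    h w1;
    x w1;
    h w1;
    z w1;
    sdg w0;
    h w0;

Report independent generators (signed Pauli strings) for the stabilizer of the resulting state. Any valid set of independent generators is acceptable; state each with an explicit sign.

One valid set of independent stabilizer generators is +XI, +IZ (any independent generating set of the same group is equally correct).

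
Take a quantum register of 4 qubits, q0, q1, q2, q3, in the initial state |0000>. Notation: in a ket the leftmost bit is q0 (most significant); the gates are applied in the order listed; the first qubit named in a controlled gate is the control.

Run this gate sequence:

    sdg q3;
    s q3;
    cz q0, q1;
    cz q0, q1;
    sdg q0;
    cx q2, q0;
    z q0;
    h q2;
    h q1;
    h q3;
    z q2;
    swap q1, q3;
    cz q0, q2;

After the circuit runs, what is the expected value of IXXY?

In the final state, IXXY has expectation 0. Key observation: gates 3-4 undo each other exactly, leaving only the rest of the circuit to track.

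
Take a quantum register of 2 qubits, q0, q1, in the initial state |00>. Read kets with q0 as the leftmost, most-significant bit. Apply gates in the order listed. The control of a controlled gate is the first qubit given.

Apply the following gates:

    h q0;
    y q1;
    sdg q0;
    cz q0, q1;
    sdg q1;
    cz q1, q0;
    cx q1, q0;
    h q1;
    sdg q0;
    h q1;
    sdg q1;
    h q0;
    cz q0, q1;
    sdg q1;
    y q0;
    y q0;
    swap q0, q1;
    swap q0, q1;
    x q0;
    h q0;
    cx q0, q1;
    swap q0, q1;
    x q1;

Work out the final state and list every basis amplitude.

After the circuit, the state carries amplitude -sqrt(2)*I/2 on |00>, 0 on |01>, 0 on |10>, sqrt(2)*I/2 on |11>.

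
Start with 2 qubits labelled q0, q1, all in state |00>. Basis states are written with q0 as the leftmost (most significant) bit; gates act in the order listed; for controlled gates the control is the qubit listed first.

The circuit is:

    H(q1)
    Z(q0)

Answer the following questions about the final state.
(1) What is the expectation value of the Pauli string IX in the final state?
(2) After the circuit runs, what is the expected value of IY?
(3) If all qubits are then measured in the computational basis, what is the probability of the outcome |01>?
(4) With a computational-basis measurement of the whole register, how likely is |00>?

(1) In the final state, IX has expectation 1.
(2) The expectation value of IY is 0.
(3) A full measurement returns |01> with probability 1/2.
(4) The probability of measuring |00> is 1/2.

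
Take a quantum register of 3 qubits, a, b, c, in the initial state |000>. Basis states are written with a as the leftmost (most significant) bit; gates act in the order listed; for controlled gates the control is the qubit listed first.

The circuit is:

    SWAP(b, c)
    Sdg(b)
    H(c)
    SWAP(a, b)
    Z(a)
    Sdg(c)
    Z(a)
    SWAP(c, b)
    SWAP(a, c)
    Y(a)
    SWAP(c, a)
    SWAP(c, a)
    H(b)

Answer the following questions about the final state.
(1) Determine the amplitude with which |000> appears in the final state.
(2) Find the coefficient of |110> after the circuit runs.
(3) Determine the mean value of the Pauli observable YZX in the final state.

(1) The final state's coefficient on |000> equals 0.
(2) |110> carries amplitude -1/2 + I/2 in the final state.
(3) In the final state, YZX has expectation 0.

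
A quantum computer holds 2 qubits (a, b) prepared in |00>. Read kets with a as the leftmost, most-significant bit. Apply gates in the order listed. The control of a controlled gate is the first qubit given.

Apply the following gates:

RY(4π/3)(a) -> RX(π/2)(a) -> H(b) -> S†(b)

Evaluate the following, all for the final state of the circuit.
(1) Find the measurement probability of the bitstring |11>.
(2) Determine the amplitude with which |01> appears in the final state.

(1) The probability of measuring |11> is 1/4.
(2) |01> carries amplitude -sqrt(3)/4 + I/4 in the final state.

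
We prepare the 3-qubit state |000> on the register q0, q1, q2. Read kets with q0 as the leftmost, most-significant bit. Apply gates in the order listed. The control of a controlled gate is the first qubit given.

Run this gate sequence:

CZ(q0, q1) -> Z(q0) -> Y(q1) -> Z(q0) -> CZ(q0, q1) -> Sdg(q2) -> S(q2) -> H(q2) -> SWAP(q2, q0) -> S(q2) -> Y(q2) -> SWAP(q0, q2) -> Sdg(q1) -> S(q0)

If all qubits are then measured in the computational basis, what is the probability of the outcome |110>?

A full measurement returns |110> with probability 1/2.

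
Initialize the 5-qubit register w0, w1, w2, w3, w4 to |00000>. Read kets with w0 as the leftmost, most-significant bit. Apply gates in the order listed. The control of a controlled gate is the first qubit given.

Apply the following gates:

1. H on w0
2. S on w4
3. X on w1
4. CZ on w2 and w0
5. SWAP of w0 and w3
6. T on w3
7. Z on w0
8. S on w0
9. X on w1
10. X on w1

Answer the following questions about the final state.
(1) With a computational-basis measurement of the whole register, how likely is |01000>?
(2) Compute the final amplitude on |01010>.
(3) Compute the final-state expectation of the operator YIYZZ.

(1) A full measurement returns |01000> with probability 1/2.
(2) |01010> carries amplitude sqrt(2)*exp(I*pi/4)/2 in the final state.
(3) The expectation value of YIYZZ is 0.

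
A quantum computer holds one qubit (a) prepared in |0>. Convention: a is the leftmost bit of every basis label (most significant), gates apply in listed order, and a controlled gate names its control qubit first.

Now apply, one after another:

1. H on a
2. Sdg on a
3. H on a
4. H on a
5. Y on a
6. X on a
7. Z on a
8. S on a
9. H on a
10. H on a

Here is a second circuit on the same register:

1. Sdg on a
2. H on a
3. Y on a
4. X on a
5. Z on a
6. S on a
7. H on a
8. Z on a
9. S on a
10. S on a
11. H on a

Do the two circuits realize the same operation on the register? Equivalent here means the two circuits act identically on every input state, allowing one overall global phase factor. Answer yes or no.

No — the two circuits implement different unitaries, even allowing a global phase.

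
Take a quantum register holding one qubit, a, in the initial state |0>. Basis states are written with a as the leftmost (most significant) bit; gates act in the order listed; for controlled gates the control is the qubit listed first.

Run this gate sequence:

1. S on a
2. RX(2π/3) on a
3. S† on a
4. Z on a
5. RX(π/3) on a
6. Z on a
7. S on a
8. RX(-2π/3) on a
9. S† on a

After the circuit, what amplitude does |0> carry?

The final state's coefficient on |0> equals sqrt(3)*(2 - I)/4.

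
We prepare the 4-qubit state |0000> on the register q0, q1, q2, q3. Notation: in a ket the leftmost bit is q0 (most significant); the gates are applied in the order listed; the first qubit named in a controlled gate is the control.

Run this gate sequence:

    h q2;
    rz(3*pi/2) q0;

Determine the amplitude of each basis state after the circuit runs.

After the circuit, the state carries amplitude -sqrt(2)*exp(I*pi/4)/2 on |0000>, -sqrt(2)*exp(I*pi/4)/2 on |0010>, and 0 on every other basis state.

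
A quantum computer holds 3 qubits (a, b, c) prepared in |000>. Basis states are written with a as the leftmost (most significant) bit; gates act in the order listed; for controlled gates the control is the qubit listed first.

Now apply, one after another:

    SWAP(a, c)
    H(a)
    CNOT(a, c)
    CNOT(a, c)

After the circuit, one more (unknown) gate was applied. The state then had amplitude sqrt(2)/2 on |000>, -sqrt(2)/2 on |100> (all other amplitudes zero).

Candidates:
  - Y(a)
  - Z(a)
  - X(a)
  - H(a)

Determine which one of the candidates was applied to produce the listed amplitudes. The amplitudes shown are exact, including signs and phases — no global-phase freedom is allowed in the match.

The unique candidate consistent with the amplitudes is Z(a). Key observation: steps 3-4 multiply out to the identity, so the circuit reduces to the remaining gates.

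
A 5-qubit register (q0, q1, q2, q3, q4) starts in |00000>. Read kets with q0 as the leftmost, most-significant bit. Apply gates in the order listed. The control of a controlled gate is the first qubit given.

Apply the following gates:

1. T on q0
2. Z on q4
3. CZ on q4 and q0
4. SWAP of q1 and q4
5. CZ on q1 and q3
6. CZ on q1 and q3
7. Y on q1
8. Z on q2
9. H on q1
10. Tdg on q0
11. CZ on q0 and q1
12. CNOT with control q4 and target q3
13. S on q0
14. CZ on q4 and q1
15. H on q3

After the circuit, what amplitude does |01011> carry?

The amplitude on |01011> is 0.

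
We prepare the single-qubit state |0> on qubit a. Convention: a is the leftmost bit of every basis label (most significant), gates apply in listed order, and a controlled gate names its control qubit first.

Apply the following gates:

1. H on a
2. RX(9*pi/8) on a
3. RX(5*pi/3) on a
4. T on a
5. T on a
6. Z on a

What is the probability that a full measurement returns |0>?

The probability of measuring |0> is 1/2.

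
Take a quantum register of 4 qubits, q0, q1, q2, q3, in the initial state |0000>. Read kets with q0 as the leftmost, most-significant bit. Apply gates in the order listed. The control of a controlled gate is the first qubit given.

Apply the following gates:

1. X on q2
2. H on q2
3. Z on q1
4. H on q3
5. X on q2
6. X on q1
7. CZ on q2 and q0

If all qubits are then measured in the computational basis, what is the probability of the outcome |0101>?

A full measurement returns |0101> with probability 1/4.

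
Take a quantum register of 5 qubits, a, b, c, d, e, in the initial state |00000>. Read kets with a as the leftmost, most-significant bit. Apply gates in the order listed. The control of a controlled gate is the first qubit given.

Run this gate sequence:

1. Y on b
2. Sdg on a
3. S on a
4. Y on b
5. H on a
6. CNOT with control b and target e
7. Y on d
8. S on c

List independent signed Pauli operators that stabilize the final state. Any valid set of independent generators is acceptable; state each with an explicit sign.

One valid set of independent stabilizer generators is +XIIII, +IZIII, +IIZII, -IIIZI, +IIIIZ (any independent generating set of the same group is equally correct). Key observation: the block from step 1 through step 4 cancels to the identity and can be dropped.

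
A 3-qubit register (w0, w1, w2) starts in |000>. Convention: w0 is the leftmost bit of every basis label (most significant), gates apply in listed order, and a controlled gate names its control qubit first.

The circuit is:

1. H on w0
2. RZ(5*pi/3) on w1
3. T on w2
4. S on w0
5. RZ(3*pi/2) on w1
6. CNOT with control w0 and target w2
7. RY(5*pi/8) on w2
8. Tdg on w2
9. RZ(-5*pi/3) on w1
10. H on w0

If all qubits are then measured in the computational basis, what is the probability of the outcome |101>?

A full measurement returns |101> with probability 1/4.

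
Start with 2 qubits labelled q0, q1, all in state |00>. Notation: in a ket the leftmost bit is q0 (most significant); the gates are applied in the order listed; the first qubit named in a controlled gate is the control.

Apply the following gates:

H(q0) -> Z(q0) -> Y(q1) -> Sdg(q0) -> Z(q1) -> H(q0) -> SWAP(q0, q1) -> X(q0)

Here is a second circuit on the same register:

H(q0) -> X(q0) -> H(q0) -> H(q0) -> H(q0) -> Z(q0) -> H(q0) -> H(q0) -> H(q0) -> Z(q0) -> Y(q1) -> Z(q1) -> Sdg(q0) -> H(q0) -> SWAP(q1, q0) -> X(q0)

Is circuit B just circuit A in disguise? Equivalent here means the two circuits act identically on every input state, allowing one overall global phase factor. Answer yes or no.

Yes — the two circuits implement the same unitary up to a global phase.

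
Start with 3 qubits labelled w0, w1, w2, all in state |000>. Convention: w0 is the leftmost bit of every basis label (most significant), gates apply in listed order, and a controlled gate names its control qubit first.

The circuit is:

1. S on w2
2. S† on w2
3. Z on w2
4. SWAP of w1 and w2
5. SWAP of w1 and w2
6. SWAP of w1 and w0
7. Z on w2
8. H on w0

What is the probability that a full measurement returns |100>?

Outcome |100> occurs with probability 1/2. Key observation: gates 1-2 undo each other exactly, leaving only the rest of the circuit to track.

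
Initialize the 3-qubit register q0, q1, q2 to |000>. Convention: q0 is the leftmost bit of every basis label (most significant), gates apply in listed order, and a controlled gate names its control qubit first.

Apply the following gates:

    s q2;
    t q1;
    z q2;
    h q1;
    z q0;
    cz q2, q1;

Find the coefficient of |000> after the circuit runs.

The final state's coefficient on |000> equals sqrt(2)/2.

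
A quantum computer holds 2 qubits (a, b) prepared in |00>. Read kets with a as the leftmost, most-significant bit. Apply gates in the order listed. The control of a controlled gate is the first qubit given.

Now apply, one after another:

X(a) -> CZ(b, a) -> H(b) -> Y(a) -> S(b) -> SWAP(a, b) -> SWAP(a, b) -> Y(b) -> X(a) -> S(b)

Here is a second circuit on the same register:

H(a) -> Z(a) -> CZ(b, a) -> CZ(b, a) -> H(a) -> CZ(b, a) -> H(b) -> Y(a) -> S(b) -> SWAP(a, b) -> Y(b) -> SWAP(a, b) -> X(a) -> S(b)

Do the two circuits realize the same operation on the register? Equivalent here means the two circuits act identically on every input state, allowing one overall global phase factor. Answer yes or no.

No: there is an input state on which the two circuits produce genuinely different outputs (not merely differing by a phase).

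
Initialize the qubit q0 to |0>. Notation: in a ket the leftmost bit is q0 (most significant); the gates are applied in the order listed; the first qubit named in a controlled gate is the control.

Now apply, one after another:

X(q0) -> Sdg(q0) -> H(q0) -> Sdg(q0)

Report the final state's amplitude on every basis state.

The resulting statevector has amplitude -sqrt(2)*I/2 on |0>, sqrt(2)/2 on |1>.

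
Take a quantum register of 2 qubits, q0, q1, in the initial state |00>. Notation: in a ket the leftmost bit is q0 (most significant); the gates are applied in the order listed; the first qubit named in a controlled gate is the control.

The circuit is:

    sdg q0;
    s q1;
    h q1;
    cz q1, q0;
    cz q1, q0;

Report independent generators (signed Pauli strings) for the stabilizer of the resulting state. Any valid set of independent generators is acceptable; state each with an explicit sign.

One valid set of independent stabilizer generators is +IX, +ZI (any independent generating set of the same group is equally correct). Key observation: the block from step 4 through step 5 cancels to the identity and can be dropped.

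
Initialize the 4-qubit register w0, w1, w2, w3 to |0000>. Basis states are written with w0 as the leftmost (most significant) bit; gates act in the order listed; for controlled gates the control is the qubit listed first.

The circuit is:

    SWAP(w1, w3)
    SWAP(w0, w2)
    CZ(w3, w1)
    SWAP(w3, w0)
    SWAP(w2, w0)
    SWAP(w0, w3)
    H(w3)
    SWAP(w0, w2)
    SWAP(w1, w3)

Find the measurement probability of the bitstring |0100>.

A full measurement returns |0100> with probability 1/2.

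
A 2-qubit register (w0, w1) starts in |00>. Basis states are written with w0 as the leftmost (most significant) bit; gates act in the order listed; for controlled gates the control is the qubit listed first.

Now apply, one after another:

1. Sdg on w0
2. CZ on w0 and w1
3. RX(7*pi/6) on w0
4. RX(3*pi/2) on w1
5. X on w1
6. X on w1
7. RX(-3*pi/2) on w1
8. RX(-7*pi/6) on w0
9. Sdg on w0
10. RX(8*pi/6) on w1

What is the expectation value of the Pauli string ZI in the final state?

The expectation value of ZI is 1. Key observation: gates 3-8 undo each other exactly, leaving only the rest of the circuit to track.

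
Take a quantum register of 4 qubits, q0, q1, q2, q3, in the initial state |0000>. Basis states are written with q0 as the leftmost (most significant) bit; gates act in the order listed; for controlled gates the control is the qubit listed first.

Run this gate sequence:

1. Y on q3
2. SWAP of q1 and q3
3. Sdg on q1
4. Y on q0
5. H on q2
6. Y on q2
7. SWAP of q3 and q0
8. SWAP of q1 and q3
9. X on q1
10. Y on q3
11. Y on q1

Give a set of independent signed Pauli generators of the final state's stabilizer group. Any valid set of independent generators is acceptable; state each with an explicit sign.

The stabilizer group can be generated by -IIXI, +ZIII, -IZII, +IIIZ, among other valid generating sets.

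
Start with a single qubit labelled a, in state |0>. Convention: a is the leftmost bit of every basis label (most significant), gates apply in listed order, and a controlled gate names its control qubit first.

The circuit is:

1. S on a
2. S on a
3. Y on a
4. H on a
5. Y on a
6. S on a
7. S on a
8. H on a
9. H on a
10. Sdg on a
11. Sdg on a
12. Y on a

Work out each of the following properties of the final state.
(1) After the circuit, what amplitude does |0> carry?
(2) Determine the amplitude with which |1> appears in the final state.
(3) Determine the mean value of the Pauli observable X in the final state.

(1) |0> carries amplitude sqrt(2)*I/2 in the final state.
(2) The final state's coefficient on |1> equals -sqrt(2)*I/2.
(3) The expectation value of X is -1.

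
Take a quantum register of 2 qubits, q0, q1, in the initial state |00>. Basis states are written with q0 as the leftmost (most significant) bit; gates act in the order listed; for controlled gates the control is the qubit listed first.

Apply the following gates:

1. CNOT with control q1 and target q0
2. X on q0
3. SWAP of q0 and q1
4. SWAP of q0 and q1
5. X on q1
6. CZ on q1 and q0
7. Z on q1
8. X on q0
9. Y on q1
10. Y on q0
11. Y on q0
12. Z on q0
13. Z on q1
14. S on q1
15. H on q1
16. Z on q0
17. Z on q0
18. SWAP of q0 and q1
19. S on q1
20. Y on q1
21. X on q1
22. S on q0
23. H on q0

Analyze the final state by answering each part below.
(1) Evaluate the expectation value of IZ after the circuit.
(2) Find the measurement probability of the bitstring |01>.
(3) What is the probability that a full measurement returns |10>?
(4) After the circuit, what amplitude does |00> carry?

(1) The observable IZ averages to 1.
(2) A full measurement returns |01> with probability 0.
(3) The probability of measuring |10> is 1/2.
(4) |00> carries amplitude 1/2 + I/2 in the final state.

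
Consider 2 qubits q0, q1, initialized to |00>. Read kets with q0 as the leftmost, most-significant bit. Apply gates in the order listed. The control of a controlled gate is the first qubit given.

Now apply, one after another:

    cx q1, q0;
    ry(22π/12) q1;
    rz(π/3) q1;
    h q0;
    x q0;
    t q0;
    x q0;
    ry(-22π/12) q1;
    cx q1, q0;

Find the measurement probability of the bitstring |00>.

A full measurement returns |00> with probability 15/32.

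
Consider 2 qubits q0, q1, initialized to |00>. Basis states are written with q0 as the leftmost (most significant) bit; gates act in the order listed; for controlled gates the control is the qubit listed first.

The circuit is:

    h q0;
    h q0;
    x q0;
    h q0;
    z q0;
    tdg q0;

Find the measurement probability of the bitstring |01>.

A full measurement returns |01> with probability 0. Key observation: steps 2-5 multiply out to the identity, so the circuit reduces to the remaining gates.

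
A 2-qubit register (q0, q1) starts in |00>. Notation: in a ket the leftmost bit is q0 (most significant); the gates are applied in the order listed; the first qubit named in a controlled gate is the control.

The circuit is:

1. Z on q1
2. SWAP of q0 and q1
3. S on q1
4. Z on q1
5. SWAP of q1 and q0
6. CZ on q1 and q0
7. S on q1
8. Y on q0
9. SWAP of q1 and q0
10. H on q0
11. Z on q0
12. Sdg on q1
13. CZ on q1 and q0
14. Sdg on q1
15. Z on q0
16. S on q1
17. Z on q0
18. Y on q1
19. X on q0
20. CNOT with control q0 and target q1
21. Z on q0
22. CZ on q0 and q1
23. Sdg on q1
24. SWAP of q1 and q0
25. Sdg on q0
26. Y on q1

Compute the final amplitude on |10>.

The amplitude on |10> is sqrt(2)/2.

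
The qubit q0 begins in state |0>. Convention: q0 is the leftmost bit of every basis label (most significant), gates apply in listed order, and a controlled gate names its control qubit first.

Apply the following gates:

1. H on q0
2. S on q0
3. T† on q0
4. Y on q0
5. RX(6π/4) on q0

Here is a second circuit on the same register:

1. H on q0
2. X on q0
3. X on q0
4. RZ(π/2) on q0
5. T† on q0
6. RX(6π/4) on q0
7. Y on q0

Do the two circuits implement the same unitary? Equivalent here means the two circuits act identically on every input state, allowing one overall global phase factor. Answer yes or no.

No, they are not equivalent — no single phase factor reconciles the two unitaries.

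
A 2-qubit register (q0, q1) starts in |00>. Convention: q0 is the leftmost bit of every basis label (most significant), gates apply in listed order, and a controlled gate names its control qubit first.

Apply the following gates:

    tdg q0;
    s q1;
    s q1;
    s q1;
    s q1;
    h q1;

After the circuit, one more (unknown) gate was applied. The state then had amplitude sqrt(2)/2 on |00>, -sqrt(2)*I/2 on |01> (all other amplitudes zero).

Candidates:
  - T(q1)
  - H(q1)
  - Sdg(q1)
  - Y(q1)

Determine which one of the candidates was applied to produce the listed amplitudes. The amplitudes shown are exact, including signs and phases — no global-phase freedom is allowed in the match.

The applied gate was Sdg(q1). Key observation: gates 2-5 undo each other exactly, leaving only the rest of the circuit to track.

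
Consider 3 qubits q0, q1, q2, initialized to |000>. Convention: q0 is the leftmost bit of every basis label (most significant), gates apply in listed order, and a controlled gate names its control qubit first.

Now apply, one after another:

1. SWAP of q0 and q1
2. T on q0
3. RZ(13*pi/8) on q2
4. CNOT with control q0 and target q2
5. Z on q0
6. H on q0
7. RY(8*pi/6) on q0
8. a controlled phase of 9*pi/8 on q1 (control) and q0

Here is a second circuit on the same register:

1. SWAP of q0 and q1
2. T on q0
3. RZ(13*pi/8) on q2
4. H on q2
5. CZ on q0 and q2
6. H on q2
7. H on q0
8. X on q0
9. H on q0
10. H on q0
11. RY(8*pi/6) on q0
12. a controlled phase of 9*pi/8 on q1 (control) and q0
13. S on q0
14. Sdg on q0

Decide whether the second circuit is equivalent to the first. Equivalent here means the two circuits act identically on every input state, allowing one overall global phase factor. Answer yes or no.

Yes, they are equivalent — the unitaries differ by at most a global phase.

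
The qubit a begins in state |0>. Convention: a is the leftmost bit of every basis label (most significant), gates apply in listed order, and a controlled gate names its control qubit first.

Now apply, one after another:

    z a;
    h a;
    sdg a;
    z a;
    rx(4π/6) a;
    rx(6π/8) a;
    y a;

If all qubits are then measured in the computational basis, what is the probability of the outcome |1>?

A full measurement returns |1> with probability -sqrt(6)/8 - sqrt(2)/8 + 1/2.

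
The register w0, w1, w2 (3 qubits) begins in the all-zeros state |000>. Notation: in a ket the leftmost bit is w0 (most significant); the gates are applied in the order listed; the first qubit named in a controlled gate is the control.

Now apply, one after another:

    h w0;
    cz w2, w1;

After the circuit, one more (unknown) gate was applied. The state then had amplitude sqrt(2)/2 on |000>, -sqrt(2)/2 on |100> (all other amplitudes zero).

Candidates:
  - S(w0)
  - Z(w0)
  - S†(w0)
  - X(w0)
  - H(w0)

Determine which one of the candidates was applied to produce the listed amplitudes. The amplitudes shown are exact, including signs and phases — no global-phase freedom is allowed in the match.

It was Z(w0) that produced the state shown.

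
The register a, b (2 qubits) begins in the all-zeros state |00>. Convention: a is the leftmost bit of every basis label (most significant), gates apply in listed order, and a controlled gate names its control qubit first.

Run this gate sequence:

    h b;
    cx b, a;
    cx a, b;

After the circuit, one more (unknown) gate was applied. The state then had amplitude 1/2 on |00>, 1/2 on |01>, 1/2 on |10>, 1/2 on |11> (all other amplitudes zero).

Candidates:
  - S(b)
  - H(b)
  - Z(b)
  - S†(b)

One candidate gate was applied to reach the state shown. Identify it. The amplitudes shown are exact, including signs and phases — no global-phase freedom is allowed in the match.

The unique candidate consistent with the amplitudes is H(b).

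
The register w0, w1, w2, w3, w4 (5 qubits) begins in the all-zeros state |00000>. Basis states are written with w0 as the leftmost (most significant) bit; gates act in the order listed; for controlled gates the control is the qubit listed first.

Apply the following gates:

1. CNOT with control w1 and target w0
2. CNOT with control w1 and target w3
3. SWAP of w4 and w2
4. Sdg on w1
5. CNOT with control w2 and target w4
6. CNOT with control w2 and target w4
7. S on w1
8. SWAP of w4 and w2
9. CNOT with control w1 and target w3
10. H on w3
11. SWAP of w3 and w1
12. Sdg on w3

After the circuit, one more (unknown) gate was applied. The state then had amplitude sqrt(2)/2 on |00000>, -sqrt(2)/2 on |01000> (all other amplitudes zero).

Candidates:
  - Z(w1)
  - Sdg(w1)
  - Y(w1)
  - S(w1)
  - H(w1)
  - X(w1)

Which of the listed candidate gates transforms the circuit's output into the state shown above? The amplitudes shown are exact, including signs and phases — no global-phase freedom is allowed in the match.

The unique candidate consistent with the amplitudes is Z(w1). Key observation: steps 2-9 multiply out to the identity, so the circuit reduces to the remaining gates.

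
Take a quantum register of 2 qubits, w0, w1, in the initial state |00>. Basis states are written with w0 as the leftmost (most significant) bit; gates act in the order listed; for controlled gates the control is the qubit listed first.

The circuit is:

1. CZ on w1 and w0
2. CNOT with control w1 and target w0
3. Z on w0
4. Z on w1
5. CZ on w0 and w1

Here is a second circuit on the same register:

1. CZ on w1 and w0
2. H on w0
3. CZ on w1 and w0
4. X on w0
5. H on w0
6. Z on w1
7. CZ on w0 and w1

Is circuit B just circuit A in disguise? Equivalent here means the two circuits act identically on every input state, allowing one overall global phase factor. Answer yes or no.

Yes, they are equivalent — the unitaries differ by at most a global phase.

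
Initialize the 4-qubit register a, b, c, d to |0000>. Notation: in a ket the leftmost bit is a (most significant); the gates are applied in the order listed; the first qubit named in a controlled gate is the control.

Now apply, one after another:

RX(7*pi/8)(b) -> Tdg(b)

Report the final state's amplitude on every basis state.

The final amplitudes are cos(7*pi/16) on |0000>, -exp(I*pi/4)*cos(pi/16) on |0100>, and 0 on every other basis state.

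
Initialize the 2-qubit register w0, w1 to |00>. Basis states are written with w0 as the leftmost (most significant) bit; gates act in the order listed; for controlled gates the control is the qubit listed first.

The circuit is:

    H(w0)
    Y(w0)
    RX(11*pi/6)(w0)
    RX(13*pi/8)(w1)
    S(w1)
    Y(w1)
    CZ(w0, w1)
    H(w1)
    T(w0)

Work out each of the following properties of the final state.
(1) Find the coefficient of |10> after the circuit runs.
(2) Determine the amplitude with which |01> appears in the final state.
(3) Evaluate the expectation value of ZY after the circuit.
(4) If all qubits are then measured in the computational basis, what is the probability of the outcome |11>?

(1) |10> carries amplitude -sqrt(6)*I*exp(I*pi/4)*cos(3*pi/16)/8 - sqrt(6)*exp(I*pi/4)*sin(3*pi/16)/8 - sqrt(2)*exp(I*pi/4)*sin(3*pi/16)/8 - sqrt(2)*I*exp(I*pi/4)*sin(3*pi/16)/8 + sqrt(2)*I*exp(I*pi/4)*cos(3*pi/16)/8 + sqrt(2)*exp(I*pi/4)*cos(3*pi/16)/8 + sqrt(6)*I*exp(I*pi/4)*sin(3*pi/16)/8 + sqrt(6)*exp(I*pi/4)*cos(3*pi/16)/8 in the final state.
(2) |01> carries amplitude -(1 - I)*(sqrt(3) + I)*sin(pi/16)/4 in the final state.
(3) The expectation value of ZY is 0.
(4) A full measurement returns |11> with probability sqrt(sqrt(2) + 2)/8 + 1/4.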